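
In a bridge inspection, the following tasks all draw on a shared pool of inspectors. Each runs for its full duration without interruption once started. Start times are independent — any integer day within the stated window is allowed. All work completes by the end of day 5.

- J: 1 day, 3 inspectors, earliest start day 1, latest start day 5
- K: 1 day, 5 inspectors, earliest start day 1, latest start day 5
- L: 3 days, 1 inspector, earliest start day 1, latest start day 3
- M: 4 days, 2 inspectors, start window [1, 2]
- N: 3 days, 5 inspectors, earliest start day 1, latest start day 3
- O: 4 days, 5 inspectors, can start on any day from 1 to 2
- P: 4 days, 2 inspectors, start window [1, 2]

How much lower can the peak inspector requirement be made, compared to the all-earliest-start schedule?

8

Early-start peak: d1:23  d2:15  d3:15  d4:9  d5:0 ⇒ 23.
Leveled (J@1, K@1, L@1, M@1, N@2, O@2, P@1): d1:13  d2:15  d3:15  d4:14  d5:5 ⇒ 15.
Reduction 23 − 15 = 8.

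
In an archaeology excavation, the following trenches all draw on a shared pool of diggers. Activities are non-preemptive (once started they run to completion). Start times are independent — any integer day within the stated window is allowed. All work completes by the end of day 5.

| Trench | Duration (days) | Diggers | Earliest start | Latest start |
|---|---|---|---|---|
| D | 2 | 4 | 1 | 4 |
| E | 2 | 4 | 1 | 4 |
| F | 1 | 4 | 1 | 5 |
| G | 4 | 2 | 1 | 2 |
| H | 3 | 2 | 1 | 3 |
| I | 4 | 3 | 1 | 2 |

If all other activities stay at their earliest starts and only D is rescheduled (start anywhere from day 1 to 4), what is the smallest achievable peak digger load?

15

D@1: d1:19  d2:15  d3:7  d4:5  d5:0 → peak 19
D@2: d1:15  d2:15  d3:11  d4:5  d5:0 → peak 15
D@3: d1:15  d2:11  d3:11  d4:9  d5:0 → peak 15
D@4: d1:15  d2:11  d3:7  d4:9  d5:4 → peak 15
Best is D@2, peak 15.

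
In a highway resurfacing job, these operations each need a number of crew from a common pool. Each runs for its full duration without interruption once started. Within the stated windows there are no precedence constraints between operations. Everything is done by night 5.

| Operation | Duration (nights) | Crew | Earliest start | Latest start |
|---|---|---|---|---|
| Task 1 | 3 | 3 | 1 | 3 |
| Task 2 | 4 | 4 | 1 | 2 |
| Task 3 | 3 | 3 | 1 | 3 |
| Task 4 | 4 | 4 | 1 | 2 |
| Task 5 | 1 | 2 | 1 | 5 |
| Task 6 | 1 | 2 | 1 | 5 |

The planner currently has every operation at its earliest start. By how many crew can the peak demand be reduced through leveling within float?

4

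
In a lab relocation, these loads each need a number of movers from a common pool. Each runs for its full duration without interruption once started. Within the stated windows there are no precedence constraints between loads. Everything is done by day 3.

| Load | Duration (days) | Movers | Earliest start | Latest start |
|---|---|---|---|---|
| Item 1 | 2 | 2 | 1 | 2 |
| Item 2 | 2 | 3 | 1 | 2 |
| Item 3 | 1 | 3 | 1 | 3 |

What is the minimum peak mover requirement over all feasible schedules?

Early-start (Item 1@1, Item 2@1, Item 3@1) gives peak 8: d1:8  d2:5  d3:0.
Shift Item 3→3.
Schedule Item 1@1, Item 2@1, Item 3@3: d1:5  d2:5  d3:3 — peak 5.
Total mover-days = 13 over 3 days ⇒ peak ≥ ⌈13/3⌉ = 5, so 5 is optimal.

5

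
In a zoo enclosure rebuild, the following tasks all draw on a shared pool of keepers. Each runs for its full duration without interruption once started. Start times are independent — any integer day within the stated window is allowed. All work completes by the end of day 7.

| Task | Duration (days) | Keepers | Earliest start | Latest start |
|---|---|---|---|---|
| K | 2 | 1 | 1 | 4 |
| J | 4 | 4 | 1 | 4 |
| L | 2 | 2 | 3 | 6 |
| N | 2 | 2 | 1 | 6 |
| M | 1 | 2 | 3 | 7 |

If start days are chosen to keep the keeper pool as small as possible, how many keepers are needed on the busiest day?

5

Early-start (K@1, J@1, L@3, N@1, M@3) gives peak 8: d1:7  d2:7  d3:8  d4:6  d5:0  d6:0  d7:0.
Shift L→5, N→5, M→7.
Schedule K@1, J@1, L@5, N@5, M@7: d1:5  d2:5  d3:4  d4:4  d5:4  d6:4  d7:2 — peak 5.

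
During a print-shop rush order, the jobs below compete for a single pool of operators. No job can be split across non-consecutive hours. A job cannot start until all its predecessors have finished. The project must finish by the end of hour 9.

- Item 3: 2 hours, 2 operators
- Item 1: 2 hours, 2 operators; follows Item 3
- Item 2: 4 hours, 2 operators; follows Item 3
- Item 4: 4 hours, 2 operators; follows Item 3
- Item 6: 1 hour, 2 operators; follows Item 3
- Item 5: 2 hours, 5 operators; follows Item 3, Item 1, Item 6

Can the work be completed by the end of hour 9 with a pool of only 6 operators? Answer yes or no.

yes

Schedule Item 3@1, Item 1@3, Item 2@3, Item 4@3, Item 6@5, Item 5@7: h1:2  h2:2  h3:6  h4:6  h5:6  h6:4  h7:5  h8:5  h9:0 — peak 6 ≤ 6.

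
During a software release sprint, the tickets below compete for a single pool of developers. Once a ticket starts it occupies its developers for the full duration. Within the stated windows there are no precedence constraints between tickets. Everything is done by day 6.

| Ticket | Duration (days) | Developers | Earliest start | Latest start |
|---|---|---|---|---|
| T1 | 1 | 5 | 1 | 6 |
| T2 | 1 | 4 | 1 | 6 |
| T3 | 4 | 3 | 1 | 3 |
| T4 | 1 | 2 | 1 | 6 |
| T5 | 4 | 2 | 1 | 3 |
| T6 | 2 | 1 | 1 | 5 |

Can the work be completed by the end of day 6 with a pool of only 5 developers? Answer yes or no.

no

Total developer-days = 33; over 6 days the average is 33/6 > 5, so some day must exceed 5.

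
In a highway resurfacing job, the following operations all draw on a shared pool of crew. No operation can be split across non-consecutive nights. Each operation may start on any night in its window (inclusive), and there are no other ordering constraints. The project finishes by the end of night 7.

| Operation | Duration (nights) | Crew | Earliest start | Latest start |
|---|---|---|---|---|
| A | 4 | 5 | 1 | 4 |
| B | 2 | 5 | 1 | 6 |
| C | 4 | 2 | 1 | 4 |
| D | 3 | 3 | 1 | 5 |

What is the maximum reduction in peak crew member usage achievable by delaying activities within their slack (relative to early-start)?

7

Early-start peak: n1:15  n2:15  n3:10  n4:7  n5:0  n6:0  n7:0 ⇒ 15.
Leveled (A@1, B@5, C@1, D@5): n1:7  n2:7  n3:7  n4:7  n5:8  n6:8  n7:3 ⇒ 8.
Reduction 15 − 8 = 7.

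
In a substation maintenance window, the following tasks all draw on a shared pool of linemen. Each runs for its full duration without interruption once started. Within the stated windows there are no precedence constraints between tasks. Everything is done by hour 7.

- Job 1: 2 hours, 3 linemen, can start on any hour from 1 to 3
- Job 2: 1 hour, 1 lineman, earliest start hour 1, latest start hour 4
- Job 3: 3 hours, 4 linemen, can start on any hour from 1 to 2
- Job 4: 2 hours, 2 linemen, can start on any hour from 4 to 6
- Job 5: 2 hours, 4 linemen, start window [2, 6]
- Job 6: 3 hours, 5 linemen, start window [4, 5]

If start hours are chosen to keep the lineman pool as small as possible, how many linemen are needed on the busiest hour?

8

Early-start (Job 1@1, Job 2@1, Job 3@1, Job 4@4, Job 5@2, Job 6@4) gives peak 11: h1:8  h2:11  h3:8  h4:7  h5:7  h6:5  h7:0.
Shift Job 5→3, Job 6→5.
Schedule Job 1@1, Job 2@1, Job 3@1, Job 4@4, Job 5@3, Job 6@5: h1:8  h2:7  h3:8  h4:6  h5:7  h6:5  h7:5 — peak 8.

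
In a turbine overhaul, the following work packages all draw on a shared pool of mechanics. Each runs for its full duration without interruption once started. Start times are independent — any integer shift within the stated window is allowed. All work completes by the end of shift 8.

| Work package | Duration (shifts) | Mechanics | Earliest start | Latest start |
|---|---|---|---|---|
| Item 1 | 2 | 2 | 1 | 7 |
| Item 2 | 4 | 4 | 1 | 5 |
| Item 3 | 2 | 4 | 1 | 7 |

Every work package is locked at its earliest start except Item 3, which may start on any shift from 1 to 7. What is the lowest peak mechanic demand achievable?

6

Item 3@1: s1:10  s2:10  s3:4  s4:4  s5:0  s6:0  s7:0  s8:0 → peak 10
Item 3@2: s1:6  s2:10  s3:8  s4:4  s5:0  s6:0  s7:0  s8:0 → peak 10
Item 3@3: s1:6  s2:6  s3:8  s4:8  s5:0  s6:0  s7:0  s8:0 → peak 8
Item 3@4: s1:6  s2:6  s3:4  s4:8  s5:4  s6:0  s7:0  s8:0 → peak 8
Item 3@5: s1:6  s2:6  s3:4  s4:4  s5:4  s6:4  s7:0  s8:0 → peak 6
Item 3@6: s1:6  s2:6  s3:4  s4:4  s5:0  s6:4  s7:4  s8:0 → peak 6
Item 3@7: s1:6  s2:6  s3:4  s4:4  s5:0  s6:0  s7:4  s8:4 → peak 6
Best is Item 3@5, peak 6.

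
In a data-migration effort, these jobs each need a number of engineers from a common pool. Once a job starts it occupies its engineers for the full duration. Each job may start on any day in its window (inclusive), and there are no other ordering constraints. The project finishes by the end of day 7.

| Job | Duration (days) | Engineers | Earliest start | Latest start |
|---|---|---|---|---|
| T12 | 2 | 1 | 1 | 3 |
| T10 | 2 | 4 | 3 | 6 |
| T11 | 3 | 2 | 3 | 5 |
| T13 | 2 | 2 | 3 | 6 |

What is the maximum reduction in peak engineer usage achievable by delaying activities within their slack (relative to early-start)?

Early-start peak: d1:1  d2:1  d3:8  d4:8  d5:2  d6:0  d7:0 ⇒ 8.
Leveled (T12@1, T10@3, T11@5, T13@5): d1:1  d2:1  d3:4  d4:4  d5:4  d6:4  d7:2 ⇒ 4.
Reduction 8 − 4 = 4.

4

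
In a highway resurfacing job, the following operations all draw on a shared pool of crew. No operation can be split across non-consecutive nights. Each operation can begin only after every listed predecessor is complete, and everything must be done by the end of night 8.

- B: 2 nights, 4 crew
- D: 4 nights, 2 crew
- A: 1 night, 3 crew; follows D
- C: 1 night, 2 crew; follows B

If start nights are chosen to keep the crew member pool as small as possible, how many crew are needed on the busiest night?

Early-start (B@1, D@1, A@5, C@3) gives peak 6: n1:6  n2:6  n3:4  n4:2  n5:3  n6:0  n7:0  n8:0.
Shift D→3, A→7.
Schedule B@1, D@3, A@7, C@3: n1:4  n2:4  n3:4  n4:2  n5:2  n6:2  n7:3  n8:0 — peak 4.

4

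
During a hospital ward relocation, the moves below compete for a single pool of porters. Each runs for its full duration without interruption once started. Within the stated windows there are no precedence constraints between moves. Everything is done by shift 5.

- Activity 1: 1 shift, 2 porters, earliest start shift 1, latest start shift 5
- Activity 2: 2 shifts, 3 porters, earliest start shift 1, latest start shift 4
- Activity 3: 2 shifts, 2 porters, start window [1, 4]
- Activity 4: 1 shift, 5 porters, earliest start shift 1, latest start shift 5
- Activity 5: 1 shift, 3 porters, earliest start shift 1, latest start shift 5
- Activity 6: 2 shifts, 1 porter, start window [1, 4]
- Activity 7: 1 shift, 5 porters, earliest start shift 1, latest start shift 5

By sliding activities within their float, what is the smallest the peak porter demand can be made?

Early-start (Activity 1@1, Activity 2@1, Activity 3@1, Activity 4@1, Activity 5@1, Activity 6@1, Activity 7@1) gives peak 21: s1:21  s2:6  s3:0  s4:0  s5:0.
Shift Activity 3→2, Activity 4→4, Activity 5→3, Activity 7→5.
Schedule Activity 1@1, Activity 2@1, Activity 3@2, Activity 4@4, Activity 5@3, Activity 6@1, Activity 7@5: s1:6  s2:6  s3:5  s4:5  s5:5 — peak 6.
Total porter-shifts = 27 over 5 shifts ⇒ peak ≥ ⌈27/5⌉ = 6, so 6 is optimal.

6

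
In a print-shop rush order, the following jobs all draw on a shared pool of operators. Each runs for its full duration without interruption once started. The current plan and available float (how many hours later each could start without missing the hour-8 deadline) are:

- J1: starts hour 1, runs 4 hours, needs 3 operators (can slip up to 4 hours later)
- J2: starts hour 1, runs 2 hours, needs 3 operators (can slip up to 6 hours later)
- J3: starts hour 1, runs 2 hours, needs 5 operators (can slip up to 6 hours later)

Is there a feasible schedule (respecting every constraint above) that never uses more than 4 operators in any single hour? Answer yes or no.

The minimum achievable peak is 5; 4 < 5, so no feasible schedule stays within the cap.

no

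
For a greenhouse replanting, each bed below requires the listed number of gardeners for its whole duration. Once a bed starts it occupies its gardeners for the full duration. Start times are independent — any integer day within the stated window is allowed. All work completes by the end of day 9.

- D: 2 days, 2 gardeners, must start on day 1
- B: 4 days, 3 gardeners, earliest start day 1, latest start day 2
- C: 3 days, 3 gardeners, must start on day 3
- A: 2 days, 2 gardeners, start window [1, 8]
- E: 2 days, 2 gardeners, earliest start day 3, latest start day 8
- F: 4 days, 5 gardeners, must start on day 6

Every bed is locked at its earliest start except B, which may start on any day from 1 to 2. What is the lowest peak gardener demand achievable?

8

B@1: d1:7  d2:7  d3:8  d4:8  d5:3  d6:5  d7:5  d8:5  d9:5 → peak 8
B@2: d1:4  d2:7  d3:8  d4:8  d5:6  d6:5  d7:5  d8:5  d9:5 → peak 8
Best is B@1, peak 8.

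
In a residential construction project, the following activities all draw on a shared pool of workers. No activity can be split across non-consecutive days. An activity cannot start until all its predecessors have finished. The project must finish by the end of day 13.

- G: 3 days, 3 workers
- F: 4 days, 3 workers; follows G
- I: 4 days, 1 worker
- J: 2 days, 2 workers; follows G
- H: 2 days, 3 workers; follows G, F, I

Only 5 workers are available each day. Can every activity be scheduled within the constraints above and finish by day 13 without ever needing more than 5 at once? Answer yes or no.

Schedule G@1, F@4, I@8, J@8, H@12: d1:3  d2:3  d3:3  d4:3  d5:3  d6:3  d7:3  d8:3  d9:3  d10:1  d11:1  d12:3  d13:3 — peak 3 ≤ 5.

yes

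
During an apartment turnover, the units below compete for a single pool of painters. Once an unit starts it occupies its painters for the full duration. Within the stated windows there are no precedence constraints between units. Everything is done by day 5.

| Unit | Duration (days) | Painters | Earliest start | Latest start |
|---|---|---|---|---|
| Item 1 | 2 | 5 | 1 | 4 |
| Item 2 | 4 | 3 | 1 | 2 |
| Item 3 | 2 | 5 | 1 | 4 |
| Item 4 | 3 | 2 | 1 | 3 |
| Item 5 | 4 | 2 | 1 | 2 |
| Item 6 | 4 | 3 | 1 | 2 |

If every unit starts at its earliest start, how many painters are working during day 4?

At early start, day 4 has: Item 2, Item 5, Item 6.
Demand: 3 + 2 + 3 = 8.

8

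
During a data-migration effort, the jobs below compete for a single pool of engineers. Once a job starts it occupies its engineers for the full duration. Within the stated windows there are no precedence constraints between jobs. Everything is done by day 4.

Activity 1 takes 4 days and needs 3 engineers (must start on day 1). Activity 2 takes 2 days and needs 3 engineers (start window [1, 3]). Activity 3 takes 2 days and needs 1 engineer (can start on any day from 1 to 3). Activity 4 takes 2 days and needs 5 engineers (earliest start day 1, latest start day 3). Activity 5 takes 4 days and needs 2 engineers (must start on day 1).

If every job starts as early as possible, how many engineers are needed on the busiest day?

Early-start schedule: Activity 1@1, Activity 2@1, Activity 3@1, Activity 4@1, Activity 5@1.
Load per day: day 1: 14, day 2: 14, day 3: 5, day 4: 5.
Peak is 14.

14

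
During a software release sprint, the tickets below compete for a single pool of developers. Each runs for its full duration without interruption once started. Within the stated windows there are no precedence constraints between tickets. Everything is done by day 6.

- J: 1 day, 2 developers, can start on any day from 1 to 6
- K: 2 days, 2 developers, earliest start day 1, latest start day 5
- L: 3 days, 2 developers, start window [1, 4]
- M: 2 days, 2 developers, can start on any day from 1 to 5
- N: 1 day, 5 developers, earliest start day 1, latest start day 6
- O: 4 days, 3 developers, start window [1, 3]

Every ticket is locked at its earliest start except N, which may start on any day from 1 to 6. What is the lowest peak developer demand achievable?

11

N@1: d1:16  d2:9  d3:5  d4:3  d5:0  d6:0 → peak 16
N@2: d1:11  d2:14  d3:5  d4:3  d5:0  d6:0 → peak 14
N@3: d1:11  d2:9  d3:10  d4:3  d5:0  d6:0 → peak 11
N@4: d1:11  d2:9  d3:5  d4:8  d5:0  d6:0 → peak 11
N@5: d1:11  d2:9  d3:5  d4:3  d5:5  d6:0 → peak 11
N@6: d1:11  d2:9  d3:5  d4:3  d5:0  d6:5 → peak 11
Best is N@3, peak 11.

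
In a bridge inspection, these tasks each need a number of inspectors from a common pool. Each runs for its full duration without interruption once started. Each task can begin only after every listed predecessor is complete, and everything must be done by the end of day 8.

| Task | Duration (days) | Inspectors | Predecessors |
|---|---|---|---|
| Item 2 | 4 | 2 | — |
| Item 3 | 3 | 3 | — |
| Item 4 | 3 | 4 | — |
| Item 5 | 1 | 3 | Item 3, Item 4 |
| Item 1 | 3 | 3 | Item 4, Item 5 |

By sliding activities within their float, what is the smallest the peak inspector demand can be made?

Early-start (Item 2@1, Item 3@1, Item 4@1, Item 5@4, Item 1@5) gives peak 9: d1:9  d2:9  d3:9  d4:5  d5:3  d6:3  d7:3  d8:0.
Shift Item 2→4.
Schedule Item 2@4, Item 3@1, Item 4@1, Item 5@4, Item 1@5: d1:7  d2:7  d3:7  d4:5  d5:5  d6:5  d7:5  d8:0 — peak 7.

7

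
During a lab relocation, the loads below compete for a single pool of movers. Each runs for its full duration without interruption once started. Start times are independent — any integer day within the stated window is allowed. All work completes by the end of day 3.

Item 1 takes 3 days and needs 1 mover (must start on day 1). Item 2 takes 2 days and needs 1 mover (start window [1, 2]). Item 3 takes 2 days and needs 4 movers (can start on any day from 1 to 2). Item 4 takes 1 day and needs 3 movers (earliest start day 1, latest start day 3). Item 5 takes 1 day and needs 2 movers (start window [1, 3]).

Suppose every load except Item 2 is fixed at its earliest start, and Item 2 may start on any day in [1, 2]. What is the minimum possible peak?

Item 2@1: d1:11  d2:6  d3:1 → peak 11
Item 2@2: d1:10  d2:6  d3:2 → peak 10
Best is Item 2@2, peak 10.

10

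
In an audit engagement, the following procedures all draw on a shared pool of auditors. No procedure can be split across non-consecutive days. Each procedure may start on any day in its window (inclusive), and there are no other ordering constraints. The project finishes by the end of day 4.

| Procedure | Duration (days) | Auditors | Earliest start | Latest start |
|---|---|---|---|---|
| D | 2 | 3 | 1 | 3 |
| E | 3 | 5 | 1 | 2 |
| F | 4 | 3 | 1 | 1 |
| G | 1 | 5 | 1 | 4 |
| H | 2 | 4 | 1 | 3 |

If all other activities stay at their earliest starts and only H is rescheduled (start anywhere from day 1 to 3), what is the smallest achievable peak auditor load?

16

H@1: d1:20  d2:15  d3:8  d4:3 → peak 20
H@2: d1:16  d2:15  d3:12  d4:3 → peak 16
H@3: d1:16  d2:11  d3:12  d4:7 → peak 16
Best is H@2, peak 16.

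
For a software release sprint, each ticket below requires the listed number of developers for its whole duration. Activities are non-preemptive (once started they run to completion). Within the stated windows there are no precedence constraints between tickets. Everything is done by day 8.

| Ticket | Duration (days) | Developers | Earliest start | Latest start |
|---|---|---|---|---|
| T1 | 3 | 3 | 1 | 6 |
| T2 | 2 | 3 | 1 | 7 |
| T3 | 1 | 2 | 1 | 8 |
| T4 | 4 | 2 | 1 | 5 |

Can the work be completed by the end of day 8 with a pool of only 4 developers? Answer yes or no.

The minimum achievable peak is 5; 4 < 5, so no feasible schedule stays within the cap.

no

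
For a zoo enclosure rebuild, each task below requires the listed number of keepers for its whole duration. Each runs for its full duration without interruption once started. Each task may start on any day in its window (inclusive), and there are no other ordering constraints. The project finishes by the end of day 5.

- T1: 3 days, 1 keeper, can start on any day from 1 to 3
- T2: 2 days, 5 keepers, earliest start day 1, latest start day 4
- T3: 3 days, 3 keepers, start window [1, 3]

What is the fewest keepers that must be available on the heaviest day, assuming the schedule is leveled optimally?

5

Early-start (T1@1, T2@1, T3@1) gives peak 9: d1:9  d2:9  d3:4  d4:0  d5:0.
Shift T2→4.
Schedule T1@1, T2@4, T3@1: d1:4  d2:4  d3:4  d4:5  d5:5 — peak 5.
Total keeper-days = 22 over 5 days ⇒ peak ≥ ⌈22/5⌉ = 5, so 5 is optimal.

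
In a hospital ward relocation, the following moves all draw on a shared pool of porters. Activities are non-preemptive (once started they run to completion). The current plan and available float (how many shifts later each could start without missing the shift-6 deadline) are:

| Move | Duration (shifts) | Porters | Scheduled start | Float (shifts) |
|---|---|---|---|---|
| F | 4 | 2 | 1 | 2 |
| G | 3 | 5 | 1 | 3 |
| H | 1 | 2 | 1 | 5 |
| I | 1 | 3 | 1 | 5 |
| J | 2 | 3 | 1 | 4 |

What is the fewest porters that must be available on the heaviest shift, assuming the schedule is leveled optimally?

7

Early-start (F@1, G@1, H@1, I@1, J@1) gives peak 15: s1:15  s2:10  s3:7  s4:2  s5:0  s6:0.
Shift H→4, I→4, J→5.
Schedule F@1, G@1, H@4, I@4, J@5: s1:7  s2:7  s3:7  s4:7  s5:3  s6:3 — peak 7.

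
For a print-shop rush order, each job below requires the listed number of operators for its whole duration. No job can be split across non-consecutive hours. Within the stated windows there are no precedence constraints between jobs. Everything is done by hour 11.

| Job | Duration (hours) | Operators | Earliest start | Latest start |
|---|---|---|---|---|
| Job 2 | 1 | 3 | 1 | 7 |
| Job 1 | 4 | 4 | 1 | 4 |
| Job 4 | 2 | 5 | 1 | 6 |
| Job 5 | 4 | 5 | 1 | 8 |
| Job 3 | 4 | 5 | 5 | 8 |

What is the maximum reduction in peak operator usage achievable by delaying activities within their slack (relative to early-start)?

8

Early-start peak: h1:17  h2:14  h3:9  h4:9  h5:5  h6:5  h7:5  h8:5  h9:0  h10:0  h11:0 ⇒ 17.
Leveled (Job 2@1, Job 1@1, Job 4@2, Job 5@4, Job 3@8): h1:7  h2:9  h3:9  h4:9  h5:5  h6:5  h7:5  h8:5  h9:5  h10:5  h11:5 ⇒ 9.
Reduction 17 − 9 = 8.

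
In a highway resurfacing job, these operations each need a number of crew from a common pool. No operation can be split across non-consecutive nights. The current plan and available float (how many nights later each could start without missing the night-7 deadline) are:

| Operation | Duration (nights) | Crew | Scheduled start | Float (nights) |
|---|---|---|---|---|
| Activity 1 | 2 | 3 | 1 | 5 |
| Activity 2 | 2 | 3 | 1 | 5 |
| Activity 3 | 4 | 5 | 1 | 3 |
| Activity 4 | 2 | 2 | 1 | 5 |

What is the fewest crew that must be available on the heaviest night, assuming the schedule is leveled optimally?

Early-start (Activity 1@1, Activity 2@1, Activity 3@1, Activity 4@1) gives peak 13: n1:13  n2:13  n3:5  n4:5  n5:0  n6:0  n7:0.
Shift Activity 3→3, Activity 4→3.
Schedule Activity 1@1, Activity 2@1, Activity 3@3, Activity 4@3: n1:6  n2:6  n3:7  n4:7  n5:5  n6:5  n7:0 — peak 7.

7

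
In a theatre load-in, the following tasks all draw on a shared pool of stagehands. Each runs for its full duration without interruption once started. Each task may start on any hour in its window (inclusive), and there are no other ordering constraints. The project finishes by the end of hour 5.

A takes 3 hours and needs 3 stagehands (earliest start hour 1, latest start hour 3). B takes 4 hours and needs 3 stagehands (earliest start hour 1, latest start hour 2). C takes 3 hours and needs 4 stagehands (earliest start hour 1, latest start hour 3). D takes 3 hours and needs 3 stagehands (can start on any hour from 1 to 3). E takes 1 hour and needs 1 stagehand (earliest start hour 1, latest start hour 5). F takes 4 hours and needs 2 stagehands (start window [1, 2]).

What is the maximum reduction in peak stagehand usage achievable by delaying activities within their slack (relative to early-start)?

Early-start peak: h1:16  h2:15  h3:15  h4:5  h5:0 ⇒ 16.
Leveled (A@1, B@1, C@1, D@1, E@1, F@2): h1:14  h2:15  h3:15  h4:5  h5:2 ⇒ 15.
Reduction 16 − 15 = 1.

1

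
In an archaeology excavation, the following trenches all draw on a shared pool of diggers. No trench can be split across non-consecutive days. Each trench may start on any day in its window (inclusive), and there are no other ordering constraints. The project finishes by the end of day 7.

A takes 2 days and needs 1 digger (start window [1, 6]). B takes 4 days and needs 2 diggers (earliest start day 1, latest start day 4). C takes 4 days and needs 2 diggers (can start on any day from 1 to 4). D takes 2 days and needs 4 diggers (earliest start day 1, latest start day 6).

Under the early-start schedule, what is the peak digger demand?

9

Early-start schedule: A@1, B@1, C@1, D@1.
Load per day: day 1: 9, day 2: 9, day 3: 4, day 4: 4, day 5: 0, day 6: 0, day 7: 0.
Peak is 9.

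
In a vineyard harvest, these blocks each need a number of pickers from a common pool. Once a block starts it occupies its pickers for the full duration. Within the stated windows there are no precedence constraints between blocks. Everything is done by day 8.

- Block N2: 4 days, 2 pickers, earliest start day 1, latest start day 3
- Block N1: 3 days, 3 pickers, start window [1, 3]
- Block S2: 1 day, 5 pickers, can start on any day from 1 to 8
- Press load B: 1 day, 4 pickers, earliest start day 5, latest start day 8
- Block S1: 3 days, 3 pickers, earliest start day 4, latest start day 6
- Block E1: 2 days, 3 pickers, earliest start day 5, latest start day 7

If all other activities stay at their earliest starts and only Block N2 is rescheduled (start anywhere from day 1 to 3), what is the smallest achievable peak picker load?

Block N2@1: d1:10  d2:5  d3:5  d4:5  d5:10  d6:6  d7:0  d8:0 → peak 10
Block N2@2: d1:8  d2:5  d3:5  d4:5  d5:12  d6:6  d7:0  d8:0 → peak 12
Block N2@3: d1:8  d2:3  d3:5  d4:5  d5:12  d6:8  d7:0  d8:0 → peak 12
Best is Block N2@1, peak 10.

10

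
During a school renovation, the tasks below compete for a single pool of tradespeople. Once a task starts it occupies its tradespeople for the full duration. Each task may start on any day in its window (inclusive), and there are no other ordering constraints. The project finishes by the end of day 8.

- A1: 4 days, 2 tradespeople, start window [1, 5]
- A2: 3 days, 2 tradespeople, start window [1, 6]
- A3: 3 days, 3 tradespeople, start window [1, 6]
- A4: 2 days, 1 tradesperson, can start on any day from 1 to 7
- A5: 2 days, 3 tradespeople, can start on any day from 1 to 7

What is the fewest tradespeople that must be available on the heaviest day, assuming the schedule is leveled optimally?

5

Early-start (A1@1, A2@1, A3@1, A4@1, A5@1) gives peak 11: d1:11  d2:11  d3:7  d4:2  d5:0  d6:0  d7:0  d8:0.
Shift A3→4, A5→7.
Schedule A1@1, A2@1, A3@4, A4@1, A5@7: d1:5  d2:5  d3:4  d4:5  d5:3  d6:3  d7:3  d8:3 — peak 5.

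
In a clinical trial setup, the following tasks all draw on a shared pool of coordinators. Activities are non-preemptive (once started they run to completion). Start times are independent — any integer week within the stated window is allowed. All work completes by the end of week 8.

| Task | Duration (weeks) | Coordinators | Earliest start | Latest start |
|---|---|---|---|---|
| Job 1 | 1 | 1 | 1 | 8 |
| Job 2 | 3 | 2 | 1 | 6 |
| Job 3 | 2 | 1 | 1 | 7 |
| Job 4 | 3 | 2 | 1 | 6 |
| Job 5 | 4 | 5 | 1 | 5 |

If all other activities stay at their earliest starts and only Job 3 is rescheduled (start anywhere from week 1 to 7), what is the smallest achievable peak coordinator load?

10

Job 3@1: w1:11  w2:10  w3:9  w4:5  w5:0  w6:0  w7:0  w8:0 → peak 11
Job 3@2: w1:10  w2:10  w3:10  w4:5  w5:0  w6:0  w7:0  w8:0 → peak 10
Job 3@3: w1:10  w2:9  w3:10  w4:6  w5:0  w6:0  w7:0  w8:0 → peak 10
Job 3@4: w1:10  w2:9  w3:9  w4:6  w5:1  w6:0  w7:0  w8:0 → peak 10
Job 3@5: w1:10  w2:9  w3:9  w4:5  w5:1  w6:1  w7:0  w8:0 → peak 10
Job 3@6: w1:10  w2:9  w3:9  w4:5  w5:0  w6:1  w7:1  w8:0 → peak 10
Job 3@7: w1:10  w2:9  w3:9  w4:5  w5:0  w6:0  w7:1  w8:1 → peak 10
Best is Job 3@2, peak 10.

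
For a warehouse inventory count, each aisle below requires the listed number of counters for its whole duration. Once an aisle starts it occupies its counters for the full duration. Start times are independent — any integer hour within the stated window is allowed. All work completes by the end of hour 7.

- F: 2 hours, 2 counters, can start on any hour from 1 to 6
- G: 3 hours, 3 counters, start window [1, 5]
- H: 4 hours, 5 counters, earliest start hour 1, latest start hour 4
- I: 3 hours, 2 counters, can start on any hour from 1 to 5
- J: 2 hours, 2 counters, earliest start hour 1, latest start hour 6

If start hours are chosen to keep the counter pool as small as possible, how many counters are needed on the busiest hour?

Early-start (F@1, G@1, H@1, I@1, J@1) gives peak 14: h1:14  h2:14  h3:10  h4:5  h5:0  h6:0  h7:0.
Shift H→4, J→3.
Schedule F@1, G@1, H@4, I@1, J@3: h1:7  h2:7  h3:7  h4:7  h5:5  h6:5  h7:5 — peak 7.
Total counter-hours = 43 over 7 hours ⇒ peak ≥ ⌈43/7⌉ = 7, so 7 is optimal.

7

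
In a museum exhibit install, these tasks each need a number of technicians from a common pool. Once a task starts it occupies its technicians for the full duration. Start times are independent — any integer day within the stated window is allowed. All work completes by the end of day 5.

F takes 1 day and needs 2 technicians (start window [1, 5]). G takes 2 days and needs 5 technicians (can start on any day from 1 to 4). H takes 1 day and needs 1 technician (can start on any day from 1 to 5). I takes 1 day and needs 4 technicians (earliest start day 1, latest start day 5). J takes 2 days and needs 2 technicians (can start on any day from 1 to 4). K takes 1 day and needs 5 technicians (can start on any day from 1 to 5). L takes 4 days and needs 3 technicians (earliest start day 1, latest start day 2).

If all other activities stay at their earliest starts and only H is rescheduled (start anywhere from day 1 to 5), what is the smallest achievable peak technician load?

H@1: d1:22  d2:10  d3:3  d4:3  d5:0 → peak 22
H@2: d1:21  d2:11  d3:3  d4:3  d5:0 → peak 21
H@3: d1:21  d2:10  d3:4  d4:3  d5:0 → peak 21
H@4: d1:21  d2:10  d3:3  d4:4  d5:0 → peak 21
H@5: d1:21  d2:10  d3:3  d4:3  d5:1 → peak 21
Best is H@2, peak 21.

21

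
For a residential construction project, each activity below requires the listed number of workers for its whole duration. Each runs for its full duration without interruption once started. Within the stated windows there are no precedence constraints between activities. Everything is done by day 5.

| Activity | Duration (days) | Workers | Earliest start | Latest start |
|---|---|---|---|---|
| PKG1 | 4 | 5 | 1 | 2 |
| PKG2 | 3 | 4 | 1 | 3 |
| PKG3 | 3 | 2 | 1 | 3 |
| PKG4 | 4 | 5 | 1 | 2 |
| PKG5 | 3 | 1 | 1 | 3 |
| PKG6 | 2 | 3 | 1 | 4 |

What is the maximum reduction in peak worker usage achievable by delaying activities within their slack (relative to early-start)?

3

Early-start peak: d1:20  d2:20  d3:17  d4:10  d5:0 ⇒ 20.
Leveled (PKG1@1, PKG2@1, PKG3@1, PKG4@1, PKG5@1, PKG6@4): d1:17  d2:17  d3:17  d4:13  d5:3 ⇒ 17.
Reduction 20 − 17 = 3.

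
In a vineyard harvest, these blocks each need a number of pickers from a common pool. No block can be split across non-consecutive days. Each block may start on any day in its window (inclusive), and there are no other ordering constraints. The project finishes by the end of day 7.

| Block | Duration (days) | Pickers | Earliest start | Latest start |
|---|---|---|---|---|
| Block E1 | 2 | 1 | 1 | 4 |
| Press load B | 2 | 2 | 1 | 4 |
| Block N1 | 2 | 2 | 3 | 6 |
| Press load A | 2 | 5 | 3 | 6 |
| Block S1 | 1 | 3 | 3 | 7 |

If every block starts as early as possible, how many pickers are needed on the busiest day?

10

Early-start schedule: Block E1@1, Press load B@1, Block N1@3, Press load A@3, Block S1@3.
Load per day: day 1: 3, day 2: 3, day 3: 10, day 4: 7, day 5: 0, day 6: 0, day 7: 0.
Peak is 10.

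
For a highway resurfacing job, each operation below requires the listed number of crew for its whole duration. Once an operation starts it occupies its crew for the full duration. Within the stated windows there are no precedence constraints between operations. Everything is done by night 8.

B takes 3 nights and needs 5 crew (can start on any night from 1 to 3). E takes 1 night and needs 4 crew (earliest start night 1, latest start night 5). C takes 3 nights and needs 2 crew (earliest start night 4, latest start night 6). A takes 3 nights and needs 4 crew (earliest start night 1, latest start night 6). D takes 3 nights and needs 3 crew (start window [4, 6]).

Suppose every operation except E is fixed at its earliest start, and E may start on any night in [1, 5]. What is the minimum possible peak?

E@1: n1:13  n2:9  n3:9  n4:5  n5:5  n6:5  n7:0  n8:0 → peak 13
E@2: n1:9  n2:13  n3:9  n4:5  n5:5  n6:5  n7:0  n8:0 → peak 13
E@3: n1:9  n2:9  n3:13  n4:5  n5:5  n6:5  n7:0  n8:0 → peak 13
E@4: n1:9  n2:9  n3:9  n4:9  n5:5  n6:5  n7:0  n8:0 → peak 9
E@5: n1:9  n2:9  n3:9  n4:5  n5:9  n6:5  n7:0  n8:0 → peak 9
Best is E@4, peak 9.

9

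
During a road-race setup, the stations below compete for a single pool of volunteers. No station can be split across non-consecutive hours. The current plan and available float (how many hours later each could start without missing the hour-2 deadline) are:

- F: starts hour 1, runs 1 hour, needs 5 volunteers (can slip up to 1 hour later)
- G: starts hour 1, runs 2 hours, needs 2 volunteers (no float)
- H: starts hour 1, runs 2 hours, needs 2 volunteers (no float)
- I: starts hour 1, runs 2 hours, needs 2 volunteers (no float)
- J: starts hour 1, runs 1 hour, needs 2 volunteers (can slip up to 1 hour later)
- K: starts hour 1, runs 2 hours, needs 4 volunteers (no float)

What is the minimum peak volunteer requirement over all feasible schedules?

Early-start (F@1, G@1, H@1, I@1, J@1, K@1) gives peak 17: h1:17  h2:10.
Shift J→2.
Schedule F@1, G@1, H@1, I@1, J@2, K@1: h1:15  h2:12 — peak 15.
No arrangement of the 4 feasible schedules does better.

15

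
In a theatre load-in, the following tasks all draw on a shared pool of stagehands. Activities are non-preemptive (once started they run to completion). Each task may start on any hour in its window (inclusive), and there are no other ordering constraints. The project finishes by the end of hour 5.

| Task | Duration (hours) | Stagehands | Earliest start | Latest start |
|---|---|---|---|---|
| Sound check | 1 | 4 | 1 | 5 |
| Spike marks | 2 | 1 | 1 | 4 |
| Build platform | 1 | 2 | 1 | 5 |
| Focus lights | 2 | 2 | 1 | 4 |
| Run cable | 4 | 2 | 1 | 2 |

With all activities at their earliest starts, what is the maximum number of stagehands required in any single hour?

11

Early-start schedule: Sound check@1, Spike marks@1, Build platform@1, Focus lights@1, Run cable@1.
Load per hour: hour 1: 11, hour 2: 5, hour 3: 2, hour 4: 2, hour 5: 0.
Peak is 11.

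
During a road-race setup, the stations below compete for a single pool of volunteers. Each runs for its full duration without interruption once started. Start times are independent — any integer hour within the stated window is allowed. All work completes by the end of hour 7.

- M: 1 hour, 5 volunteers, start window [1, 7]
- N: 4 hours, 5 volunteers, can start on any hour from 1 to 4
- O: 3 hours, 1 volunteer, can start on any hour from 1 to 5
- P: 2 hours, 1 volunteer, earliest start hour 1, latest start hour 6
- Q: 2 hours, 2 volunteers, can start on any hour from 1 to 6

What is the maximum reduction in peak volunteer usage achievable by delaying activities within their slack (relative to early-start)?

Early-start peak: h1:14  h2:9  h3:6  h4:5  h5:0  h6:0  h7:0 ⇒ 14.
Leveled (M@1, N@2, O@1, P@4, Q@6): h1:6  h2:6  h3:6  h4:6  h5:6  h6:2  h7:2 ⇒ 6.
Reduction 14 − 6 = 8.

8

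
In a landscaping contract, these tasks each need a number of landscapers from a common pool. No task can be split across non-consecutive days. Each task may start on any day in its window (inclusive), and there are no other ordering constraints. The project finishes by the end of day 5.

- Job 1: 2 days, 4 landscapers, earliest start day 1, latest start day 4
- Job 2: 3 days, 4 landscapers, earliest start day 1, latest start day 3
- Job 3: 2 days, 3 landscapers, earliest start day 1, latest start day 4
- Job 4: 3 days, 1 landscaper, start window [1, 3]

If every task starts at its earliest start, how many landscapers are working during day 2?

At early start, day 2 has: Job 1, Job 2, Job 3, Job 4.
Demand: 4 + 4 + 3 + 1 = 12.

12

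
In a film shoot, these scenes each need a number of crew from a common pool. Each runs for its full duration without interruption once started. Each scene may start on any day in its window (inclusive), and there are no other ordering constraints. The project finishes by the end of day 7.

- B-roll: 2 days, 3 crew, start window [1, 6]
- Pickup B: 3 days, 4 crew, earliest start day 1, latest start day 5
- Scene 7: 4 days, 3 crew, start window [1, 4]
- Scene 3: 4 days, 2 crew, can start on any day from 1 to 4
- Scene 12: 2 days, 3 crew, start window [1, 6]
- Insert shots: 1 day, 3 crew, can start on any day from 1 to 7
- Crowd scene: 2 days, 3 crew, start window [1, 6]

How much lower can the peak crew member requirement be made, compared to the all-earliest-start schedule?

13

Early-start peak: d1:21  d2:18  d3:9  d4:5  d5:0  d6:0  d7:0 ⇒ 21.
Leveled (B-roll@1, Pickup B@1, Scene 7@3, Scene 3@4, Scene 12@4, Insert shots@7, Crowd scene@6): d1:7  d2:7  d3:7  d4:8  d5:8  d6:8  d7:8 ⇒ 8.
Reduction 21 − 8 = 13.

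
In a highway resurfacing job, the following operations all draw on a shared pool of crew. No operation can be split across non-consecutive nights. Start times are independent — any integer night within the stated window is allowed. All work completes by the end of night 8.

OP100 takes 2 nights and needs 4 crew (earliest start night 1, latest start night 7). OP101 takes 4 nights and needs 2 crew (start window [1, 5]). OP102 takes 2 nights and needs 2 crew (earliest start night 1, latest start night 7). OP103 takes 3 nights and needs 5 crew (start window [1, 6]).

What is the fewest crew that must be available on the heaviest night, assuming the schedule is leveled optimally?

6

Early-start (OP100@1, OP101@1, OP102@1, OP103@1) gives peak 13: n1:13  n2:13  n3:7  n4:2  n5:0  n6:0  n7:0  n8:0.
Shift OP102→3, OP103→5.
Schedule OP100@1, OP101@1, OP102@3, OP103@5: n1:6  n2:6  n3:4  n4:4  n5:5  n6:5  n7:5  n8:0 — peak 6.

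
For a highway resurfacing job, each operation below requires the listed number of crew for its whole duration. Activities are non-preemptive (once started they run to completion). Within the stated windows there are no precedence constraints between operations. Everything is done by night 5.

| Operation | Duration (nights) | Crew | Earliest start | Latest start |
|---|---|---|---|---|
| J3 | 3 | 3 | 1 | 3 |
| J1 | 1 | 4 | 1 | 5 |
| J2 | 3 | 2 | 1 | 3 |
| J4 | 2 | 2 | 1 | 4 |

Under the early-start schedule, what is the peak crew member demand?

11

Early-start schedule: J3@1, J1@1, J2@1, J4@1.
Load per night: night 1: 11, night 2: 7, night 3: 5, night 4: 0, night 5: 0.
Peak is 11.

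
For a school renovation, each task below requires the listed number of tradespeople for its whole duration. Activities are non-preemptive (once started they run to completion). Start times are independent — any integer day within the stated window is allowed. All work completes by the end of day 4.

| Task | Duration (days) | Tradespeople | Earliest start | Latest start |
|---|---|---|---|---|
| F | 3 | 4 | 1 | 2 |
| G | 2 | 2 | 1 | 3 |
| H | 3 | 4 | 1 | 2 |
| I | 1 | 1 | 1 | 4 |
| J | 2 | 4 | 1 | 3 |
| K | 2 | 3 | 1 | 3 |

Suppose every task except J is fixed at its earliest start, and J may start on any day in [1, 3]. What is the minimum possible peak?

J@1: d1:18  d2:17  d3:8  d4:0 → peak 18
J@2: d1:14  d2:17  d3:12  d4:0 → peak 17
J@3: d1:14  d2:13  d3:12  d4:4 → peak 14
Best is J@3, peak 14.

14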